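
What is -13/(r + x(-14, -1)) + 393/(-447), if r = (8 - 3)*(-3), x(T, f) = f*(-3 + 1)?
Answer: 18/149 ≈ 0.12081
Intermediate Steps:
x(T, f) = -2*f (x(T, f) = f*(-2) = -2*f)
r = -15 (r = 5*(-3) = -15)
-13/(r + x(-14, -1)) + 393/(-447) = -13/(-15 - 2*(-1)) + 393/(-447) = -13/(-15 + 2) + 393*(-1/447) = -13/(-13) - 131/149 = -1/13*(-13) - 131/149 = 1 - 131/149 = 18/149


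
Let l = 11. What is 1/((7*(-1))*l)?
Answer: -1/77 ≈ -0.012987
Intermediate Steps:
1/((7*(-1))*l) = 1/((7*(-1))*11) = 1/(-7*11) = 1/(-77) = -1/77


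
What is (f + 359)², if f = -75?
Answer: 80656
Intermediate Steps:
(f + 359)² = (-75 + 359)² = 284² = 80656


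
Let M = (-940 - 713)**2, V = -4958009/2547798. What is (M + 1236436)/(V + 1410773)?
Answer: 2022363070662/718871933969 ≈ 2.8132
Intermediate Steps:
V = -4958009/2547798 (V = -4958009*1/2547798 = -4958009/2547798 ≈ -1.9460)
M = 2732409 (M = (-1653)**2 = 2732409)
(M + 1236436)/(V + 1410773) = (2732409 + 1236436)/(-4958009/2547798 + 1410773) = 3968845/(3594359669845/2547798) = 3968845*(2547798/3594359669845) = 2022363070662/718871933969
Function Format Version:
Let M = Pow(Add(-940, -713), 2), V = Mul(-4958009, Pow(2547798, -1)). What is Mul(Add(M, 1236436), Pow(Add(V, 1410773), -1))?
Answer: Rational(2022363070662, 718871933969) ≈ 2.8132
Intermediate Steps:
V = Rational(-4958009, 2547798) (V = Mul(-4958009, Rational(1, 2547798)) = Rational(-4958009, 2547798) ≈ -1.9460)
M = 2732409 (M = Pow(-1653, 2) = 2732409)
Mul(Add(M, 1236436), Pow(Add(V, 1410773), -1)) = Mul(Add(2732409, 1236436), Pow(Add(Rational(-4958009, 2547798), 1410773), -1)) = Mul(3968845, Pow(Rational(3594359669845, 2547798), -1)) = Mul(3968845, Rational(2547798, 3594359669845)) = Rational(2022363070662, 718871933969)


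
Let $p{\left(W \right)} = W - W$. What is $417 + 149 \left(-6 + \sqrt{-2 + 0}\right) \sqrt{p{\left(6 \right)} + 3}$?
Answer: $417 + 149 \sqrt{3} \left(-6 + i \sqrt{2}\right) \approx -1131.5 + 364.97 i$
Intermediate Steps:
$p{\left(W \right)} = 0$
$417 + 149 \left(-6 + \sqrt{-2 + 0}\right) \sqrt{p{\left(6 \right)} + 3} = 417 + 149 \left(-6 + \sqrt{-2 + 0}\right) \sqrt{0 + 3} = 417 + 149 \left(-6 + \sqrt{-2}\right) \sqrt{3} = 417 + 149 \left(-6 + i \sqrt{2}\right) \sqrt{3} = 417 + 149 \sqrt{3} \left(-6 + i \sqrt{2}\right)$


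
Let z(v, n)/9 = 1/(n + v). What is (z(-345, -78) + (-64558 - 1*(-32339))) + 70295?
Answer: 1789571/47 ≈ 38076.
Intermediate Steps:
z(v, n) = 9/(n + v)
(z(-345, -78) + (-64558 - 1*(-32339))) + 70295 = (9/(-78 - 345) + (-64558 - 1*(-32339))) + 70295 = (9/(-423) + (-64558 + 32339)) + 70295 = (9*(-1/423) - 32219) + 70295 = (-1/47 - 32219) + 70295 = -1514294/47 + 70295 = 1789571/47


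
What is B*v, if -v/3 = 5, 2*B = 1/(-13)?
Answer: 15/26 ≈ 0.57692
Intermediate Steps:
B = -1/26 (B = (½)/(-13) = (½)*(-1/13) = -1/26 ≈ -0.038462)
v = -15 (v = -3*5 = -15)
B*v = -1/26*(-15) = 15/26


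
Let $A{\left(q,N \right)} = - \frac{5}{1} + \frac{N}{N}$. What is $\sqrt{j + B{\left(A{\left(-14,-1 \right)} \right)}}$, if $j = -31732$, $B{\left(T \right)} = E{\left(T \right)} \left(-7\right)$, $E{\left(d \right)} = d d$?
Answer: $2 i \sqrt{7961} \approx 178.45 i$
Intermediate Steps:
$E{\left(d \right)} = d^{2}$
$A{\left(q,N \right)} = -4$ ($A{\left(q,N \right)} = \left(-5\right) 1 + 1 = -5 + 1 = -4$)
$B{\left(T \right)} = - 7 T^{2}$ ($B{\left(T \right)} = T^{2} \left(-7\right) = - 7 T^{2}$)
$\sqrt{j + B{\left(A{\left(-14,-1 \right)} \right)}} = \sqrt{-31732 - 7 \left(-4\right)^{2}} = \sqrt{-31732 - 112} = \sqrt{-31844} = 2 i \sqrt{7961}$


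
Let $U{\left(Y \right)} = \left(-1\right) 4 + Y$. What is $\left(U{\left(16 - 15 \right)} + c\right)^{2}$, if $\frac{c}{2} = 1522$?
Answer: $9247681$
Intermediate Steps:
$c = 3044$ ($c = 2 \cdot 1522 = 3044$)
$U{\left(Y \right)} = -4 + Y$
$\left(U{\left(16 - 15 \right)} + c\right)^{2} = \left(\left(-4 + \left(16 - 15\right)\right) + 3044\right)^{2} = \left(\left(-4 + 1\right) + 3044\right)^{2} = \left(-3 + 3044\right)^{2} = 3041^{2} = 9247681$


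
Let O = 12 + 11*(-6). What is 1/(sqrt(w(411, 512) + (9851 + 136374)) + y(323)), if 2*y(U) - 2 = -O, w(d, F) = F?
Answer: -28/145953 + sqrt(146737)/145953 ≈ 0.0024327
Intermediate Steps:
O = -54 (O = 12 - 66 = -54)
y(U) = 28 (y(U) = 1 + (-1*(-54))/2 = 1 + (1/2)*54 = 1 + 27 = 28)
1/(sqrt(w(411, 512) + (9851 + 136374)) + y(323)) = 1/(sqrt(512 + (9851 + 136374)) + 28) = 1/(sqrt(512 + 146225) + 28) = 1/(sqrt(146737) + 28) = 1/(28 + sqrt(146737))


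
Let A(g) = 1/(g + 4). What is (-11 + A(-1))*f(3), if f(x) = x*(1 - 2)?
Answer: 32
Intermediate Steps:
A(g) = 1/(4 + g)
f(x) = -x (f(x) = x*(-1) = -x)
(-11 + A(-1))*f(3) = (-11 + 1/(4 - 1))*(-1*3) = (-11 + 1/3)*(-3) = (-11 + ⅓)*(-3) = -32/3*(-3) = 32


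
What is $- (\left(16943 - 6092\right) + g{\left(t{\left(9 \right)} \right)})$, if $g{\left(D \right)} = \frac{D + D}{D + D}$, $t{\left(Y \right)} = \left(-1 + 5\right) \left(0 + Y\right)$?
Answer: $-10852$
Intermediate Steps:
$t{\left(Y \right)} = 4 Y$
$g{\left(D \right)} = 1$ ($g{\left(D \right)} = \frac{2 D}{2 D} = 2 D \frac{1}{2 D} = 1$)
$- (\left(16943 - 6092\right) + g{\left(t{\left(9 \right)} \right)}) = - (\left(16943 - 6092\right) + 1) = - (10851 + 1) = \left(-1\right) 10852 = -10852$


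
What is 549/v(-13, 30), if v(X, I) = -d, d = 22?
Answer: -549/22 ≈ -24.955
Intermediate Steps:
v(X, I) = -22 (v(X, I) = -1*22 = -22)
549/v(-13, 30) = 549/(-22) = 549*(-1/22) = -549/22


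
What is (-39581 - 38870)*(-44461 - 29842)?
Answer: 5829144653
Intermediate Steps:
(-39581 - 38870)*(-44461 - 29842) = -78451*(-74303) = 5829144653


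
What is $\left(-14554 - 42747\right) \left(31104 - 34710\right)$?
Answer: $206627406$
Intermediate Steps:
$\left(-14554 - 42747\right) \left(31104 - 34710\right) = \left(-57301\right) \left(-3606\right) = 206627406$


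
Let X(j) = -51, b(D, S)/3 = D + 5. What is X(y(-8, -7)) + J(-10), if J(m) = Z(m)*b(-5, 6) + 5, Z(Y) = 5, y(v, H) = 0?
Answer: -46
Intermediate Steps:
b(D, S) = 15 + 3*D (b(D, S) = 3*(D + 5) = 3*(5 + D) = 15 + 3*D)
J(m) = 5 (J(m) = 5*(15 + 3*(-5)) + 5 = 5*(15 - 15) + 5 = 5*0 + 5 = 0 + 5 = 5)
X(y(-8, -7)) + J(-10) = -51 + 5 = -46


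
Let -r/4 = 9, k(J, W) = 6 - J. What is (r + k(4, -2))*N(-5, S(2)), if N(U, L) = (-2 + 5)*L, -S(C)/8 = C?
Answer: 1632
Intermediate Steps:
S(C) = -8*C
N(U, L) = 3*L
r = -36 (r = -4*9 = -36)
(r + k(4, -2))*N(-5, S(2)) = (-36 + (6 - 1*4))*(3*(-8*2)) = (-36 + (6 - 4))*(3*(-16)) = (-36 + 2)*(-48) = -34*(-48) = 1632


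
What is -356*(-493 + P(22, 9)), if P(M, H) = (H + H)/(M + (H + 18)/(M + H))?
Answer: 124236524/709 ≈ 1.7523e+5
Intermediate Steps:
P(M, H) = 2*H/(M + (18 + H)/(H + M)) (P(M, H) = (2*H)/(M + (18 + H)/(H + M)) = 2*H/(M + (18 + H)/(H + M)))
-356*(-493 + P(22, 9)) = -356*(-493 + 2*9*(9 + 22)/(18 + 9 + 22² + 9*22)) = -356*(-493 + 2*9*31/(18 + 9 + 484 + 198)) = -356*(-493 + 2*9*31/709) = -356*(-493 + 2*9*(1/709)*31) = -356*(-493 + 558/709) = -356*(-348979)/709 = -1*(-124236524/709) = 124236524/709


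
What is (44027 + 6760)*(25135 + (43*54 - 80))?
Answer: 1390395699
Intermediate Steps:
(44027 + 6760)*(25135 + (43*54 - 80)) = 50787*(25135 + (2322 - 80)) = 50787*(25135 + 2242) = 50787*27377 = 1390395699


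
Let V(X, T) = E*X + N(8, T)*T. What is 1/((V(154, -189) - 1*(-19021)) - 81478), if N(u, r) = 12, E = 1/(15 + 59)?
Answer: -37/2394748 ≈ -1.5450e-5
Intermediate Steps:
E = 1/74 ≈ 0.013514
V(X, T) = 12*T + X/74 (V(X, T) = X/74 + 12*T = 12*T + X/74)
1/((V(154, -189) - 1*(-19021)) - 81478) = 1/(((12*(-189) + (1/74)*154) - 1*(-19021)) - 81478) = 1/(((-2268 + 77/37) + 19021) - 81478) = 1/((-83839/37 + 19021) - 81478) = 1/(619938/37 - 81478) = 1/(-2394748/37) = -37/2394748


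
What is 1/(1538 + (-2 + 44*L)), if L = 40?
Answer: 1/3296 ≈ 0.00030340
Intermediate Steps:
1/(1538 + (-2 + 44*L)) = 1/(1538 + (-2 + 44*40)) = 1/(1538 + (-2 + 1760)) = 1/(1538 + 1758) = 1/3296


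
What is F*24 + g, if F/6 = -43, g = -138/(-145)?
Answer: -897702/145 ≈ -6191.0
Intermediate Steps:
g = 138/145 (g = -138*(-1/145) = 138/145 ≈ 0.95172)
F = -258 (F = 6*(-43) = -258)
F*24 + g = -258*24 + 138/145 = -6192 + 138/145 = -897702/145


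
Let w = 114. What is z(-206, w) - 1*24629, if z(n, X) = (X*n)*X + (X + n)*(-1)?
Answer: -2701713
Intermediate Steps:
z(n, X) = -X - n + n*X² (z(n, X) = n*X² + (-X - n) = -X - n + n*X²)
z(-206, w) - 1*24629 = (-1*114 - 1*(-206) - 206*114²) - 1*24629 = (-114 + 206 - 206*12996) - 24629 = (-114 + 206 - 2677176) - 24629 = -2677084 - 24629 = -2701713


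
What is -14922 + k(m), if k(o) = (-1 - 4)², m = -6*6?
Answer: -14897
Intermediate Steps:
m = -36
k(o) = 25 (k(o) = (-5)² = 25)
-14922 + k(m) = -14922 + 25 = -14897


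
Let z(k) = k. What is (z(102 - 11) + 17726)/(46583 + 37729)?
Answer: 5939/28104 ≈ 0.21132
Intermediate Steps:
(z(102 - 11) + 17726)/(46583 + 37729) = ((102 - 11) + 17726)/(46583 + 37729) = (91 + 17726)/84312 = 17817*(1/84312) = 5939/28104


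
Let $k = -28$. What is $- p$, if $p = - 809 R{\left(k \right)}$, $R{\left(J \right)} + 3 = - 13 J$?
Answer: $292049$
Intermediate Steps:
$R{\left(J \right)} = -3 - 13 J$
$p = -292049$ ($p = - 809 \left(-3 - -364\right) = - 809 \left(-3 + 364\right) = \left(-809\right) 361 = -292049$)
$- p = \left(-1\right) \left(-292049\right) = 292049$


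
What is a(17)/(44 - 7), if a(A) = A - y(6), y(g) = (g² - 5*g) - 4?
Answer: 15/37 ≈ 0.40541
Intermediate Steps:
y(g) = -4 + g² - 5*g
a(A) = -2 + A (a(A) = A - (-4 + 6² - 5*6) = A - (-4 + 36 - 30) = A - 1*2 = A - 2 = -2 + A)
a(17)/(44 - 7) = (-2 + 17)/(44 - 7) = 15/37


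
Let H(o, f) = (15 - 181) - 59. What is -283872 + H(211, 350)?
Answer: -284097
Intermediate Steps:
H(o, f) = -225 (H(o, f) = -166 - 59 = -225)
-283872 + H(211, 350) = -283872 - 225 = -284097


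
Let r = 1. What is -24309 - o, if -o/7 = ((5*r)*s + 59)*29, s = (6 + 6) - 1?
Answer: -1167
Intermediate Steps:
s = 11 (s = 12 - 1 = 11)
o = -23142 (o = -7*((5*1)*11 + 59)*29 = -7*(5*11 + 59)*29 = -7*(55 + 59)*29 = -798*29 = -7*3306 = -23142)
-24309 - o = -24309 - 1*(-23142) = -24309 + 23142 = -1167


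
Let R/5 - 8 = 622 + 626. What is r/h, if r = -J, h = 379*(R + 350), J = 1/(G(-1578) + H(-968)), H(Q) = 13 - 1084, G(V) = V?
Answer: 1/6656327730 ≈ 1.5023e-10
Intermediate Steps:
R = 6280 (R = 40 + 5*(622 + 626) = 40 + 5*1248 = 40 + 6240 = 6280)
H(Q) = -1071
J = -1/2649 (J = 1/(-1578 - 1071) = 1/(-2649) = -1/2649 ≈ -0.00037750)
h = 2512770 (h = 379*(6280 + 350) = 379*6630 = 2512770)
r = 1/2649 (r = -1*(-1/2649) = 1/2649 ≈ 0.00037750)
r/h = (1/2649)/2512770 = (1/2649)*(1/2512770) = 1/6656327730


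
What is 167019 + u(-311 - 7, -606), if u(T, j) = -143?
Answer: 166876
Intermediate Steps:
167019 + u(-311 - 7, -606) = 167019 - 143 = 166876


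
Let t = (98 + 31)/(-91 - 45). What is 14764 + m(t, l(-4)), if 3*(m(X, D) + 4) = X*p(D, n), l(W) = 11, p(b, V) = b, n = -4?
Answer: 2006887/136 ≈ 14757.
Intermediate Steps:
t = -129/136 (t = 129/(-136) = 129*(-1/136) = -129/136 ≈ -0.94853)
m(X, D) = -4 + D*X/3 (m(X, D) = -4 + (X*D)/3 = -4 + (D*X)/3 = -4 + D*X/3)
14764 + m(t, l(-4)) = 14764 + (-4 + (⅓)*11*(-129/136)) = 14764 + (-4 - 473/136) = 14764 - 1017/136 = 2006887/136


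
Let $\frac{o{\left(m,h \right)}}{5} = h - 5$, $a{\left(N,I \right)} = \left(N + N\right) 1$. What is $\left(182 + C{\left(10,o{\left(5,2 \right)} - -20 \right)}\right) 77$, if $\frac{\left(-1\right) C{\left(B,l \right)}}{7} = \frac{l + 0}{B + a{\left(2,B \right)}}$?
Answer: $\frac{27643}{2} \approx 13822.0$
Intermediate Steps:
$a{\left(N,I \right)} = 2 N$ ($a{\left(N,I \right)} = 2 N 1 = 2 N$)
$o{\left(m,h \right)} = -25 + 5 h$ ($o{\left(m,h \right)} = 5 \left(h - 5\right) = 5 \left(-5 + h\right) = -25 + 5 h$)
$C{\left(B,l \right)} = - \frac{7 l}{4 + B}$ ($C{\left(B,l \right)} = - 7 \frac{l + 0}{B + 2 \cdot 2} = - 7 \frac{l}{B + 4} = - 7 \frac{l}{4 + B} = - \frac{7 l}{4 + B}$)
$\left(182 + C{\left(10,o{\left(5,2 \right)} - -20 \right)}\right) 77 = \left(182 - \frac{7 \left(\left(-25 + 5 \cdot 2\right) - -20\right)}{4 + 10}\right) 77 = \left(182 - \frac{7 \left(\left(-25 + 10\right) + 20\right)}{14}\right) 77 = \left(182 - 7 \left(-15 + 20\right) \frac{1}{14}\right) 77 = \left(182 - 35 \cdot \frac{1}{14}\right) 77 = \left(182 - \frac{5}{2}\right) 77 = \frac{359}{2} \cdot 77 = \frac{27643}{2}$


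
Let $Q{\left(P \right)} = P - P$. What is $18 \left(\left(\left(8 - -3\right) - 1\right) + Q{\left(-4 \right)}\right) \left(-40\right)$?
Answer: $-7200$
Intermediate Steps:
$Q{\left(P \right)} = 0$
$18 \left(\left(\left(8 - -3\right) - 1\right) + Q{\left(-4 \right)}\right) \left(-40\right) = 18 \left(\left(\left(8 - -3\right) - 1\right) + 0\right) \left(-40\right) = 18 \left(\left(\left(8 + 3\right) - 1\right) + 0\right) \left(-40\right) = 18 \left(\left(11 - 1\right) + 0\right) \left(-40\right) = 18 \left(10 + 0\right) \left(-40\right) = 18 \cdot 10 \left(-40\right) = 180 \left(-40\right) = -7200$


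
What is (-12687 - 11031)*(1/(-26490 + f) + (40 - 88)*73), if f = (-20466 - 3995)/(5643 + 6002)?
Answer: 25638821256318702/308500511 ≈ 8.3108e+7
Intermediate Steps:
f = -24461/11645 ≈ -2.1006
(-12687 - 11031)*(1/(-26490 + f) + (40 - 88)*73) = (-12687 - 11031)*(1/(-26490 - 24461/11645) + (40 - 88)*73) = -23718*(1/(-308500511/11645) - 48*73) = -23718*(-11645/308500511 - 3504) = -23718*(-1080985802189/308500511) = 25638821256318702/308500511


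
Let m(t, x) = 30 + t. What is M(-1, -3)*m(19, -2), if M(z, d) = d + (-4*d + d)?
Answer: 294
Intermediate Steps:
M(z, d) = -2*d (M(z, d) = d - 3*d = -2*d)
M(-1, -3)*m(19, -2) = (-2*(-3))*(30 + 19) = 6*49 = 294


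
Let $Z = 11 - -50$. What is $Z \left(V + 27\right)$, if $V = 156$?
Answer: $11163$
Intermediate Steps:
$Z = 61$ ($Z = 11 + 50 = 61$)
$Z \left(V + 27\right) = 61 \left(156 + 27\right) = 61 \cdot 183 = 11163$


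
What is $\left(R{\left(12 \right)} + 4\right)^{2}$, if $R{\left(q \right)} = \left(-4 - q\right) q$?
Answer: $35344$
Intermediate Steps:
$R{\left(q \right)} = q \left(-4 - q\right)$
$\left(R{\left(12 \right)} + 4\right)^{2} = \left(\left(-1\right) 12 \left(4 + 12\right) + 4\right)^{2} = \left(\left(-1\right) 12 \cdot 16 + 4\right)^{2} = \left(-192 + 4\right)^{2} = \left(-188\right)^{2} = 35344$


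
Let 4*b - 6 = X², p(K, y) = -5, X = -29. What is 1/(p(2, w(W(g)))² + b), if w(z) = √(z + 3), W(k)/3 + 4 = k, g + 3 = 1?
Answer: 4/947 ≈ 0.0042239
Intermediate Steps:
g = -2 (g = -3 + 1 = -2)
W(k) = -12 + 3*k
w(z) = √(3 + z)
b = 847/4 (b = 3/2 + (¼)*(-29)² = 3/2 + (¼)*841 = 3/2 + 841/4 = 847/4 ≈ 211.75)
1/(p(2, w(W(g)))² + b) = 1/((-5)² + 847/4) = 1/(25 + 847/4) = 1/(947/4) = 4/947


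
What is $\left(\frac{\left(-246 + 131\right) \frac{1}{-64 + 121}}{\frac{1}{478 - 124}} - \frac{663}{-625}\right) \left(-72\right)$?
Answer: $\frac{609743016}{11875} \approx 51347.0$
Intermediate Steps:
$\left(\frac{\left(-246 + 131\right) \frac{1}{-64 + 121}}{\frac{1}{478 - 124}} - \frac{663}{-625}\right) \left(-72\right) = \left(\frac{\left(-115\right) \frac{1}{57}}{\frac{1}{478 - 124}} - - \frac{663}{625}\right) \left(-72\right) = \left(\frac{\left(-115\right) \frac{1}{57}}{\frac{1}{354}} + \frac{663}{625}\right) \left(-72\right) = \left(- \frac{115 \frac{1}{\frac{1}{354}}}{57} + \frac{663}{625}\right) \left(-72\right) = \left(\left(- \frac{115}{57}\right) 354 + \frac{663}{625}\right) \left(-72\right) = \left(- \frac{13570}{19} + \frac{663}{625}\right) \left(-72\right) = \left(- \frac{8468653}{11875}\right) \left(-72\right) = \frac{609743016}{11875}$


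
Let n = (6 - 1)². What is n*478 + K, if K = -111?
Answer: 11839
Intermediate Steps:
n = 25 (n = 5² = 25)
n*478 + K = 25*478 - 111 = 11950 - 111 = 11839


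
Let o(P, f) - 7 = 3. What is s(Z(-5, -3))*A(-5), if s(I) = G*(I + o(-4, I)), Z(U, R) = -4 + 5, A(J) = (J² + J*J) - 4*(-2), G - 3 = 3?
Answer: 3828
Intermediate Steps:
o(P, f) = 10 (o(P, f) = 7 + 3 = 10)
G = 6 (G = 3 + 3 = 6)
A(J) = 8 + 2*J² (A(J) = (J² + J²) + 8 = 2*J² + 8 = 8 + 2*J²)
Z(U, R) = 1
s(I) = 60 + 6*I (s(I) = 6*(I + 10) = 6*(10 + I) = 60 + 6*I)
s(Z(-5, -3))*A(-5) = (60 + 6*1)*(8 + 2*(-5)²) = (60 + 6)*(8 + 2*25) = 66*(8 + 50) = 66*58 = 3828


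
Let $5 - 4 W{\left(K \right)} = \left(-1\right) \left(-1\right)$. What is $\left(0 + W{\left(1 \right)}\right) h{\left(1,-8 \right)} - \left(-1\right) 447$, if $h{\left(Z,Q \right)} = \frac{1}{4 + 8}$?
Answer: $\frac{5365}{12} \approx 447.08$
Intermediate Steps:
$W{\left(K \right)} = 1$ ($W{\left(K \right)} = \frac{5}{4} - \frac{\left(-1\right) \left(-1\right)}{4} = \frac{5}{4} - \frac{1}{4} = 1$)
$h{\left(Z,Q \right)} = \frac{1}{12}$
$\left(0 + W{\left(1 \right)}\right) h{\left(1,-8 \right)} - \left(-1\right) 447 = \left(0 + 1\right) \frac{1}{12} - \left(-1\right) 447 = 1 \cdot \frac{1}{12} - -447 = \frac{1}{12} + 447 = \frac{5365}{12}$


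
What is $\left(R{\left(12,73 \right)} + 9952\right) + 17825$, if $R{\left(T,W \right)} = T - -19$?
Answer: $27808$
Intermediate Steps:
$R{\left(T,W \right)} = 19 + T$ ($R{\left(T,W \right)} = T + 19 = 19 + T$)
$\left(R{\left(12,73 \right)} + 9952\right) + 17825 = \left(\left(19 + 12\right) + 9952\right) + 17825 = \left(31 + 9952\right) + 17825 = 9983 + 17825 = 27808$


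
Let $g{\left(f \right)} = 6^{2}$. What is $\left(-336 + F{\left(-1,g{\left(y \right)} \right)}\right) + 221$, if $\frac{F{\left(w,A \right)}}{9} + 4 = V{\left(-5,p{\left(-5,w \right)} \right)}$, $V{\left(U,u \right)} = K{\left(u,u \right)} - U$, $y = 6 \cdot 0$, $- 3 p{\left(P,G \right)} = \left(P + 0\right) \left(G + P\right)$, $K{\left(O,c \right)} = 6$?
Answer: $-52$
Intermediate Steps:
$p{\left(P,G \right)} = - \frac{P \left(G + P\right)}{3}$ ($p{\left(P,G \right)} = - \frac{\left(P + 0\right) \left(G + P\right)}{3} = - \frac{P \left(G + P\right)}{3}$)
$y = 0$
$V{\left(U,u \right)} = 6 - U$
$g{\left(f \right)} = 36$
$F{\left(w,A \right)} = 63$ ($F{\left(w,A \right)} = -36 + 9 \left(6 - -5\right) = -36 + 9 \left(6 + 5\right) = -36 + 9 \cdot 11 = -36 + 99 = 63$)
$\left(-336 + F{\left(-1,g{\left(y \right)} \right)}\right) + 221 = \left(-336 + 63\right) + 221 = -273 + 221 = -52$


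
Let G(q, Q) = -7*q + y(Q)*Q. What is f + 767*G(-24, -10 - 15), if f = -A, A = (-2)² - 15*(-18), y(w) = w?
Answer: 607957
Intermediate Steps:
G(q, Q) = Q² - 7*q (G(q, Q) = -7*q + Q*Q = -7*q + Q² = Q² - 7*q)
A = 274 (A = 4 + 270 = 274)
f = -274 (f = -1*274 = -274)
f + 767*G(-24, -10 - 15) = -274 + 767*((-10 - 15)² - 7*(-24)) = -274 + 767*((-25)² + 168) = -274 + 767*(625 + 168) = -274 + 767*793 = -274 + 608231 = 607957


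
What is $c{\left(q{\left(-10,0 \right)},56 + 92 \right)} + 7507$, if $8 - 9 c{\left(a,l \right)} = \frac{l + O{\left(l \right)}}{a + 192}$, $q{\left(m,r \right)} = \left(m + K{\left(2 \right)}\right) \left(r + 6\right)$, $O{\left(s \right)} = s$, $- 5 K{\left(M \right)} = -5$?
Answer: $\frac{4662251}{621} \approx 7507.6$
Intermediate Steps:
$K{\left(M \right)} = 1$ ($K{\left(M \right)} = \left(- \frac{1}{5}\right) \left(-5\right) = 1$)
$q{\left(m,r \right)} = \left(1 + m\right) \left(6 + r\right)$ ($q{\left(m,r \right)} = \left(m + 1\right) \left(r + 6\right) = \left(1 + m\right) \left(6 + r\right)$)
$c{\left(a,l \right)} = \frac{8}{9} - \frac{2 l}{9 \left(192 + a\right)}$ ($c{\left(a,l \right)} = \frac{8}{9} - \frac{\left(l + l\right) \frac{1}{a + 192}}{9} = \frac{8}{9} - \frac{2 l \frac{1}{192 + a}}{9} = \frac{8}{9} - \frac{2 l}{9 \left(192 + a\right)}$)
$c{\left(q{\left(-10,0 \right)},56 + 92 \right)} + 7507 = \frac{2 \left(768 - \left(56 + 92\right) + 4 \left(6 + 0 + 6 \left(-10\right) - 0\right)\right)}{9 \left(192 + \left(6 + 0 + 6 \left(-10\right) - 0\right)\right)} + 7507 = \frac{2 \left(768 - 148 + 4 \left(6 + 0 - 60 + 0\right)\right)}{9 \left(192 + \left(6 + 0 - 60 + 0\right)\right)} + 7507 = \frac{2 \left(768 - 148 + 4 \left(-54\right)\right)}{9 \left(192 - 54\right)} + 7507 = \frac{2 \left(768 - 148 - 216\right)}{9 \cdot 138} + 7507 = \frac{2}{9} \cdot \frac{1}{138} \cdot 404 + 7507 = \frac{404}{621} + 7507 = \frac{4662251}{621}$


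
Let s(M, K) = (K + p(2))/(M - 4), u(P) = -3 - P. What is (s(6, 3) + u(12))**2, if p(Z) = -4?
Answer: 961/4 ≈ 240.25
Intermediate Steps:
s(M, K) = (-4 + K)/(-4 + M) (s(M, K) = (K - 4)/(M - 4) = (-4 + K)/(-4 + M))
(s(6, 3) + u(12))**2 = ((-4 + 3)/(-4 + 6) + (-3 - 1*12))**2 = (-1/2 + (-3 - 12))**2 = ((1/2)*(-1) - 15)**2 = (-1/2 - 15)**2 = (-31/2)**2 = 961/4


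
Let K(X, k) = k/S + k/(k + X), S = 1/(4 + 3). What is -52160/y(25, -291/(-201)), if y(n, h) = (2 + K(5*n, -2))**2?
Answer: -197282160/546121 ≈ -361.24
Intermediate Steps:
S = 1/7 ≈ 0.14286
K(X, k) = 7*k + k/(X + k) (K(X, k) = k/(1/7) + k/(k + X) = k*7 + k/(X + k) = 7*k + k/(X + k))
y(n, h) = (2 - 2*(-13 + 35*n)/(-2 + 5*n))**2 (y(n, h) = (2 - 2*(1 + 7*(5*n) + 7*(-2))/(5*n - 2))**2 = (2 - 2*(1 + 35*n - 14)/(-2 + 5*n))**2 = (2 - 2*(-13 + 35*n)/(-2 + 5*n))**2)
-52160/y(25, -291/(-201)) = -52160*(-2 + 5*25)**2/(4*(11 - 30*25)**2) = -52160*(-2 + 125)**2/(4*(11 - 750)**2) = -52160/(4*(-739)**2/123**2) = -52160/(4*(1/15129)*546121) = -52160/2184484/15129 = -52160*15129/2184484 = -197282160/546121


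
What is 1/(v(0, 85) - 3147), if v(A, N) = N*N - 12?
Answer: 1/4066 ≈ 0.00024594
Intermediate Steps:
v(A, N) = -12 + N**2 (v(A, N) = N**2 - 12 = -12 + N**2)
1/(v(0, 85) - 3147) = 1/((-12 + 85**2) - 3147) = 1/((-12 + 7225) - 3147) = 1/(7213 - 3147) = 1/4066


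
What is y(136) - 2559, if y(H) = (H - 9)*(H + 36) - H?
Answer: 19149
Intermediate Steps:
y(H) = -H + (-9 + H)*(36 + H) (y(H) = (-9 + H)*(36 + H) - H = -H + (-9 + H)*(36 + H))
y(136) - 2559 = (-324 + 136**2 + 26*136) - 2559 = (-324 + 18496 + 3536) - 2559 = 21708 - 2559 = 19149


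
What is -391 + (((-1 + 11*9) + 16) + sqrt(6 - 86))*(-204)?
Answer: -23647 - 816*I*sqrt(5) ≈ -23647.0 - 1824.6*I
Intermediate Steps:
-391 + (((-1 + 11*9) + 16) + sqrt(6 - 86))*(-204) = -391 + (((-1 + 99) + 16) + sqrt(-80))*(-204) = -391 + ((98 + 16) + 4*I*sqrt(5))*(-204) = -391 + (114 + 4*I*sqrt(5))*(-204) = -391 + (-23256 - 816*I*sqrt(5)) = -23647 - 816*I*sqrt(5)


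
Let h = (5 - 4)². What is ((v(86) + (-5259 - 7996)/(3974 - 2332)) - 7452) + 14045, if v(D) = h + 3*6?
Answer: 10843649/1642 ≈ 6603.9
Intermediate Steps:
h = 1 (h = 1² = 1)
v(D) = 19 (v(D) = 1 + 3*6 = 1 + 18 = 19)
((v(86) + (-5259 - 7996)/(3974 - 2332)) - 7452) + 14045 = ((19 + (-5259 - 7996)/(3974 - 2332)) - 7452) + 14045 = ((19 - 13255/1642) - 7452) + 14045 = (17943/1642 - 7452) + 14045 = -12218241/1642 + 14045 = 10843649/1642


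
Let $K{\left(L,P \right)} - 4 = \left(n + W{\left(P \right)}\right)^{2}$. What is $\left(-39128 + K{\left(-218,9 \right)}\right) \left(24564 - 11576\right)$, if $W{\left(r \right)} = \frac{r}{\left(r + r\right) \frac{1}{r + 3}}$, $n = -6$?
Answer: $-508142512$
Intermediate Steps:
$W{\left(r \right)} = \frac{3}{2} + \frac{r}{2}$ ($W{\left(r \right)} = \frac{r}{2 r \frac{1}{3 + r}} = r \frac{3 + r}{2 r} = \frac{3}{2} + \frac{r}{2}$)
$K{\left(L,P \right)} = 4 + \left(- \frac{9}{2} + \frac{P}{2}\right)^{2}$ ($K{\left(L,P \right)} = 4 + \left(-6 + \left(\frac{3}{2} + \frac{P}{2}\right)\right)^{2} = 4 + \left(- \frac{9}{2} + \frac{P}{2}\right)^{2}$)
$\left(-39128 + K{\left(-218,9 \right)}\right) \left(24564 - 11576\right) = \left(-39128 + \left(4 + \frac{\left(-9 + 9\right)^{2}}{4}\right)\right) \left(24564 - 11576\right) = \left(-39128 + \left(4 + \frac{0^{2}}{4}\right)\right) 12988 = \left(-39128 + \left(4 + \frac{1}{4} \cdot 0\right)\right) 12988 = \left(-39128 + \left(4 + 0\right)\right) 12988 = \left(-39128 + 4\right) 12988 = \left(-39124\right) 12988 = -508142512$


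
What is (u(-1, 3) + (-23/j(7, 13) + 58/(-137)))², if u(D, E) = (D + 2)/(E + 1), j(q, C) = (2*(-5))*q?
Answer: 8862529/367872400 ≈ 0.024091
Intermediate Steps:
j(q, C) = -10*q
u(D, E) = (2 + D)/(1 + E)
(u(-1, 3) + (-23/j(7, 13) + 58/(-137)))² = ((2 - 1)/(1 + 3) + (-23/((-10*7)) + 58/(-137)))² = (1/4 + (-23/(-70) + 58*(-1/137)))² = ((¼)*1 + (-23*(-1/70) - 58/137))² = (¼ + (23/70 - 58/137))² = (¼ - 909/9590)² = (2977/19180)² = 8862529/367872400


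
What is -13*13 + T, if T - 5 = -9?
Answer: -173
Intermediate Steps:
T = -4 (T = 5 - 9 = -4)
-13*13 + T = -13*13 - 4 = -169 - 4 = -173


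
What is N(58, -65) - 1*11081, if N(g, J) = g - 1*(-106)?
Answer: -10917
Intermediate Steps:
N(g, J) = 106 + g (N(g, J) = g + 106 = 106 + g)
N(58, -65) - 1*11081 = (106 + 58) - 1*11081 = 164 - 11081 = -10917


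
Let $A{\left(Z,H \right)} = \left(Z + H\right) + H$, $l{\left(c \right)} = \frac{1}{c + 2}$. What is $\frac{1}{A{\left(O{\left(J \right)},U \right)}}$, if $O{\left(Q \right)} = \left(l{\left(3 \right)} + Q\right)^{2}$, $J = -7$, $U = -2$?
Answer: $\frac{25}{1056} \approx 0.023674$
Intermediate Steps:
$l{\left(c \right)} = \frac{1}{2 + c}$
$O{\left(Q \right)} = \left(\frac{1}{5} + Q\right)^{2}$ ($O{\left(Q \right)} = \left(\frac{1}{2 + 3} + Q\right)^{2} = \left(\frac{1}{5} + Q\right)^{2}$)
$A{\left(Z,H \right)} = Z + 2 H$ ($A{\left(Z,H \right)} = \left(H + Z\right) + H = Z + 2 H$)
$\frac{1}{A{\left(O{\left(J \right)},U \right)}} = \frac{1}{\frac{\left(1 + 5 \left(-7\right)\right)^{2}}{25} + 2 \left(-2\right)} = \frac{1}{\frac{\left(1 - 35\right)^{2}}{25} - 4} = \frac{1}{\frac{\left(-34\right)^{2}}{25} - 4} = \frac{1}{\frac{1}{25} \cdot 1156 - 4} = \frac{1}{\frac{1156}{25} - 4} = \frac{1}{\frac{1056}{25}} = \frac{25}{1056}$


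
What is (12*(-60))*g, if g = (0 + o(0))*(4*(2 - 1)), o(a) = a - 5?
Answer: 14400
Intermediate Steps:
o(a) = -5 + a
g = -20 (g = (0 + (-5 + 0))*(4*(2 - 1)) = (0 - 5)*(4*1) = -5*4 = -20)
(12*(-60))*g = (12*(-60))*(-20) = -720*(-20) = 14400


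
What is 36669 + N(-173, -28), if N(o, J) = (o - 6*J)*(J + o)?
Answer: 37674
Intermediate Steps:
N(o, J) = (J + o)*(o - 6*J)
36669 + N(-173, -28) = 36669 + ((-173)² - 6*(-28)² - 5*(-28)*(-173)) = 36669 + (29929 - 6*784 - 24220) = 36669 + (29929 - 4704 - 24220) = 36669 + 1005 = 37674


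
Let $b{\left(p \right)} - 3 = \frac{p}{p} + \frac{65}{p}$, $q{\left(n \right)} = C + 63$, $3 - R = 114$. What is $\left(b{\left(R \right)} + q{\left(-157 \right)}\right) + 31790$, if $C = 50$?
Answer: $\frac{3541612}{111} \approx 31906.0$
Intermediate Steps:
$R = -111$ ($R = 3 - 114 = -111$)
$q{\left(n \right)} = 113$ ($q{\left(n \right)} = 50 + 63 = 113$)
$b{\left(p \right)} = 4 + \frac{65}{p}$ ($b{\left(p \right)} = 3 + \left(\frac{p}{p} + \frac{65}{p}\right) = 3 + \left(1 + \frac{65}{p}\right) = 4 + \frac{65}{p}$)
$\left(b{\left(R \right)} + q{\left(-157 \right)}\right) + 31790 = \left(\left(4 + \frac{65}{-111}\right) + 113\right) + 31790 = \left(\left(4 + 65 \left(- \frac{1}{111}\right)\right) + 113\right) + 31790 = \left(\left(4 - \frac{65}{111}\right) + 113\right) + 31790 = \left(\frac{379}{111} + 113\right) + 31790 = \frac{12922}{111} + 31790 = \frac{3541612}{111}$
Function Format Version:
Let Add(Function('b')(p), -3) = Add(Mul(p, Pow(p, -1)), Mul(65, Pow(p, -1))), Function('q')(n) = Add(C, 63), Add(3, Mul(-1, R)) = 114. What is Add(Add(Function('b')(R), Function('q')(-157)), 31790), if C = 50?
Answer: Rational(3541612, 111) ≈ 31906.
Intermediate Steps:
R = -111 (R = Add(3, Mul(-1, 114)) = Add(3, -114) = -111)
Function('q')(n) = 113 (Function('q')(n) = Add(50, 63) = 113)
Function('b')(p) = Add(4, Mul(65, Pow(p, -1))) (Function('b')(p) = Add(3, Add(Mul(p, Pow(p, -1)), Mul(65, Pow(p, -1)))) = Add(3, Add(1, Mul(65, Pow(p, -1)))) = Add(4, Mul(65, Pow(p, -1))))
Add(Add(Function('b')(R), Function('q')(-157)), 31790) = Add(Add(Add(4, Mul(65, Pow(-111, -1))), 113), 31790) = Add(Add(Add(4, Mul(65, Rational(-1, 111))), 113), 31790) = Add(Add(Add(4, Rational(-65, 111)), 113), 31790) = Add(Add(Rational(379, 111), 113), 31790) = Add(Rational(12922, 111), 31790) = Rational(3541612, 111)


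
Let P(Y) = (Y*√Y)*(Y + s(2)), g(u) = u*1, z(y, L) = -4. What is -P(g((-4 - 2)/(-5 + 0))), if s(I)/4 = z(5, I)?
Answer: 444*√30/125 ≈ 19.455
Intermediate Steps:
s(I) = -16 (s(I) = 4*(-4) = -16)
g(u) = u
P(Y) = Y^(3/2)*(-16 + Y) (P(Y) = (Y*√Y)*(Y - 16) = Y^(3/2)*(-16 + Y))
-P(g((-4 - 2)/(-5 + 0))) = -((-4 - 2)/(-5 + 0))^(3/2)*(-16 + (-4 - 2)/(-5 + 0)) = -(-6/(-5))^(3/2)*(-16 - 6/(-5)) = -(-6*(-⅕))^(3/2)*(-16 - 6*(-⅕)) = -(6/5)^(3/2)*(-16 + 6/5) = -6*√30/25*(-74)/5 = -(-444)*√30/125 = 444*√30/125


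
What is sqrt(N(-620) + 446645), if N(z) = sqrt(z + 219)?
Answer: sqrt(446645 + I*sqrt(401)) ≈ 668.32 + 0.01*I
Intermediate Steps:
N(z) = sqrt(219 + z)
sqrt(N(-620) + 446645) = sqrt(sqrt(219 - 620) + 446645) = sqrt(sqrt(-401) + 446645) = sqrt(I*sqrt(401) + 446645) = sqrt(446645 + I*sqrt(401))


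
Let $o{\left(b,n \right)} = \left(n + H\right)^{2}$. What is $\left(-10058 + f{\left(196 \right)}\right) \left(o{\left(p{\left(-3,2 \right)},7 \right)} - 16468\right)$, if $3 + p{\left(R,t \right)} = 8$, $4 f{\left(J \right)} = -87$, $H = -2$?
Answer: $\frac{662965317}{4} \approx 1.6574 \cdot 10^{8}$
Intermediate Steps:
$f{\left(J \right)} = - \frac{87}{4}$ ($f{\left(J \right)} = \frac{1}{4} \left(-87\right) = - \frac{87}{4}$)
$p{\left(R,t \right)} = 5$ ($p{\left(R,t \right)} = -3 + 8 = 5$)
$o{\left(b,n \right)} = \left(-2 + n\right)^{2}$ ($o{\left(b,n \right)} = \left(n - 2\right)^{2} = \left(-2 + n\right)^{2}$)
$\left(-10058 + f{\left(196 \right)}\right) \left(o{\left(p{\left(-3,2 \right)},7 \right)} - 16468\right) = \left(-10058 - \frac{87}{4}\right) \left(\left(-2 + 7\right)^{2} - 16468\right) = - \frac{40319 \left(5^{2} - 16468\right)}{4} = - \frac{40319 \left(25 - 16468\right)}{4} = \left(- \frac{40319}{4}\right) \left(-16443\right) = \frac{662965317}{4}$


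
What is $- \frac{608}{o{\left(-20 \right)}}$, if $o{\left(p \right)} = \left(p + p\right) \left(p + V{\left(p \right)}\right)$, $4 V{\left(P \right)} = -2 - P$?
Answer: $- \frac{152}{155} \approx -0.98065$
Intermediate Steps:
$V{\left(P \right)} = - \frac{1}{2} - \frac{P}{4}$ ($V{\left(P \right)} = \frac{-2 - P}{4} = - \frac{1}{2} - \frac{P}{4}$)
$o{\left(p \right)} = 2 p \left(- \frac{1}{2} + \frac{3 p}{4}\right)$ ($o{\left(p \right)} = \left(p + p\right) \left(p - \left(\frac{1}{2} + \frac{p}{4}\right)\right) = 2 p \left(- \frac{1}{2} + \frac{3 p}{4}\right)$)
$- \frac{608}{o{\left(-20 \right)}} = - \frac{608}{\frac{1}{2} \left(-20\right) \left(-2 + 3 \left(-20\right)\right)} = - \frac{608}{\frac{1}{2} \left(-20\right) \left(-2 - 60\right)} = - \frac{608}{\frac{1}{2} \left(-20\right) \left(-62\right)} = - \frac{608}{620} = \left(-608\right) \frac{1}{620} = - \frac{152}{155}$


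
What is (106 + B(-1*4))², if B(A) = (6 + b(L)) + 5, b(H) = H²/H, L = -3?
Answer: 12996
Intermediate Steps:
b(H) = H
B(A) = 8 (B(A) = (6 - 3) + 5 = 3 + 5 = 8)
(106 + B(-1*4))² = (106 + 8)² = 114² = 12996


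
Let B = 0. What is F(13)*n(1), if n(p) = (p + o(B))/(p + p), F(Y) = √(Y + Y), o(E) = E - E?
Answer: √26/2 ≈ 2.5495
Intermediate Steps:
o(E) = 0
F(Y) = √2*√Y (F(Y) = √(2*Y) = √2*√Y)
n(p) = ½ (n(p) = (p + 0)/(p + p) = p/((2*p)) = p*(1/(2*p)) = ½)
F(13)*n(1) = (√2*√13)*(½) = √26*(½) = √26/2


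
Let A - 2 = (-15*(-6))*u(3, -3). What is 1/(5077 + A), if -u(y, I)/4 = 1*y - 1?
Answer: 1/4359 ≈ 0.00022941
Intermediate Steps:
u(y, I) = 4 - 4*y (u(y, I) = -4*(1*y - 1) = -4*(y - 1) = -4*(-1 + y) = 4 - 4*y)
A = -718 (A = 2 + (-15*(-6))*(4 - 4*3) = 2 + 90*(4 - 12) = 2 + 90*(-8) = 2 - 720 = -718)
1/(5077 + A) = 1/(5077 - 718) = 1/4359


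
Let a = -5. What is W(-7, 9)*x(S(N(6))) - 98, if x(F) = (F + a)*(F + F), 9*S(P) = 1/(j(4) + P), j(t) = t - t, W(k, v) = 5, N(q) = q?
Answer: -144229/1458 ≈ -98.922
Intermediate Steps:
j(t) = 0
S(P) = 1/(9*P) (S(P) = 1/(9*(0 + P)) = 1/(9*P))
x(F) = 2*F*(-5 + F) (x(F) = (F - 5)*(F + F) = (-5 + F)*(2*F) = 2*F*(-5 + F))
W(-7, 9)*x(S(N(6))) - 98 = 5*(2*((⅑)/6)*(-5 + (⅑)/6)) - 98 = 5*(2*((⅑)*(⅙))*(-5 + (⅑)*(⅙))) - 98 = 5*(2*(1/54)*(-5 + 1/54)) - 98 = 5*(2*(1/54)*(-269/54)) - 98 = 5*(-269/1458) - 98 = -1345/1458 - 98 = -144229/1458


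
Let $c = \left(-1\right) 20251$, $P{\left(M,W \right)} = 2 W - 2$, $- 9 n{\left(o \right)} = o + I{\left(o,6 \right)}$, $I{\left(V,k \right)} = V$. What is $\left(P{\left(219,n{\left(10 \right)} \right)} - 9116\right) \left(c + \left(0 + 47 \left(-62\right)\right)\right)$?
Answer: $\frac{1901892830}{9} \approx 2.1132 \cdot 10^{8}$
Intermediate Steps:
$n{\left(o \right)} = - \frac{2 o}{9}$ ($n{\left(o \right)} = - \frac{o + o}{9} = - \frac{2 o}{9}$)
$P{\left(M,W \right)} = -2 + 2 W$
$c = -20251$
$\left(P{\left(219,n{\left(10 \right)} \right)} - 9116\right) \left(c + \left(0 + 47 \left(-62\right)\right)\right) = \left(\left(-2 + 2 \left(\left(- \frac{2}{9}\right) 10\right)\right) - 9116\right) \left(-20251 + \left(0 + 47 \left(-62\right)\right)\right) = \left(\left(-2 + 2 \left(- \frac{20}{9}\right)\right) - 9116\right) \left(-20251 + \left(0 - 2914\right)\right) = \left(\left(-2 - \frac{40}{9}\right) - 9116\right) \left(-20251 - 2914\right) = \left(- \frac{58}{9} - 9116\right) \left(-23165\right) = \left(- \frac{82102}{9}\right) \left(-23165\right) = \frac{1901892830}{9}$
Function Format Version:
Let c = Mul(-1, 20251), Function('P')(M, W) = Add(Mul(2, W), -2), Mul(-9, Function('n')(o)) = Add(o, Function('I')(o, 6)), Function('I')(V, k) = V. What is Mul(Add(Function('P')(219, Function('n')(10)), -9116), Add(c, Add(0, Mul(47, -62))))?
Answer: Rational(1901892830, 9) ≈ 2.1132e+8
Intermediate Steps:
Function('n')(o) = Mul(Rational(-2, 9), o) (Function('n')(o) = Mul(Rational(-1, 9), Add(o, o)) = Mul(Rational(-1, 9), Mul(2, o)) = Mul(Rational(-2, 9), o))
Function('P')(M, W) = Add(-2, Mul(2, W))
c = -20251
Mul(Add(Function('P')(219, Function('n')(10)), -9116), Add(c, Add(0, Mul(47, -62)))) = Mul(Add(Add(-2, Mul(2, Mul(Rational(-2, 9), 10))), -9116), Add(-20251, Add(0, Mul(47, -62)))) = Mul(Add(Add(-2, Mul(2, Rational(-20, 9))), -9116), Add(-20251, Add(0, -2914))) = Mul(Add(Add(-2, Rational(-40, 9)), -9116), Add(-20251, -2914)) = Mul(Add(Rational(-58, 9), -9116), -23165) = Mul(Rational(-82102, 9), -23165) = Rational(1901892830, 9)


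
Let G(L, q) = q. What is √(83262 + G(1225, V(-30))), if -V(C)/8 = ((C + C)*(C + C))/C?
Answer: 3*√9358 ≈ 290.21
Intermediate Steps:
V(C) = -32*C (V(C) = -8*(C + C)*(C + C)/C = -8*(2*C)*(2*C)/C = -8*4*C²/C = -32*C)
√(83262 + G(1225, V(-30))) = √(83262 - 32*(-30)) = √(83262 + 960) = √84222 = 3*√9358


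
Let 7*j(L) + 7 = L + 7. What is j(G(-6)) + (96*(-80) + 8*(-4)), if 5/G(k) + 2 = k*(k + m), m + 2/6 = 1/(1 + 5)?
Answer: -377887/49 ≈ -7712.0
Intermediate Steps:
m = -⅙ (m = -⅓ + 1/(1 + 5) = -⅓ + 1/6 = -⅓ + ⅙ = -⅙ ≈ -0.16667)
G(k) = 5/(-2 + k*(-⅙ + k)) (G(k) = 5/(-2 + k*(k - ⅙)) = 5/(-2 + k*(-⅙ + k)))
j(L) = L/7 (j(L) = -1 + (L + 7)/7 = -1 + (7 + L)/7 = -1 + (1 + L/7) = L/7)
j(G(-6)) + (96*(-80) + 8*(-4)) = (30/(-12 - 1*(-6) + 6*(-6)²))/7 + (96*(-80) + 8*(-4)) = (30/(-12 + 6 + 6*36))/7 + (-7680 - 32) = (30/(-12 + 6 + 216))/7 - 7712 = (30/210)/7 - 7712 = (30*(1/210))/7 - 7712 = (⅐)*(⅐) - 7712 = 1/49 - 7712 = -377887/49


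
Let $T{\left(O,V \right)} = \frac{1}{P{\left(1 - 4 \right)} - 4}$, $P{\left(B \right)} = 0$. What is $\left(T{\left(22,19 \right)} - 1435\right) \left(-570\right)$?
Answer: $\frac{1636185}{2} \approx 8.1809 \cdot 10^{5}$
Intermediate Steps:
$T{\left(O,V \right)} = - \frac{1}{4}$ ($T{\left(O,V \right)} = \frac{1}{0 - 4} = \frac{1}{-4} = - \frac{1}{4}$)
$\left(T{\left(22,19 \right)} - 1435\right) \left(-570\right) = \left(- \frac{1}{4} - 1435\right) \left(-570\right) = \left(- \frac{5741}{4}\right) \left(-570\right) = \frac{1636185}{2}$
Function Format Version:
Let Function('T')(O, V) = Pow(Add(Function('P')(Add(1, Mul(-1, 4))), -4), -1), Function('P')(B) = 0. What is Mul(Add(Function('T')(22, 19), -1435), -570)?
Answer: Rational(1636185, 2) ≈ 8.1809e+5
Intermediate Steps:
Function('T')(O, V) = Rational(-1, 4) (Function('T')(O, V) = Pow(Add(0, -4), -1) = Pow(-4, -1) = Rational(-1, 4))
Mul(Add(Function('T')(22, 19), -1435), -570) = Mul(Add(Rational(-1, 4), -1435), -570) = Mul(Rational(-5741, 4), -570) = Rational(1636185, 2)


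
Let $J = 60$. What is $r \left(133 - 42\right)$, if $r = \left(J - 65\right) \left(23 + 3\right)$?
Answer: $-11830$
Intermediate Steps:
$r = -130$ ($r = \left(60 - 65\right) \left(23 + 3\right) = \left(-5\right) 26 = -130$)
$r \left(133 - 42\right) = - 130 \left(133 - 42\right) = \left(-130\right) 91 = -11830$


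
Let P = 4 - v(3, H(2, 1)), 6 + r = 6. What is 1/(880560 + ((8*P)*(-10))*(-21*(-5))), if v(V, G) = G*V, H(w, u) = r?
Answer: 1/846960 ≈ 1.1807e-6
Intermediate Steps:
r = 0 (r = -6 + 6 = 0)
H(w, u) = 0
P = 4 (P = 4 - 0*3 = 4 - 1*0 = 4 + 0 = 4)
1/(880560 + ((8*P)*(-10))*(-21*(-5))) = 1/(880560 + ((8*4)*(-10))*(-21*(-5))) = 1/(880560 + (32*(-10))*105) = 1/(880560 - 320*105) = 1/(880560 - 33600) = 1/846960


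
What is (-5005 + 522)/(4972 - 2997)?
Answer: -4483/1975 ≈ -2.2699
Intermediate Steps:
(-5005 + 522)/(4972 - 2997) = -4483/1975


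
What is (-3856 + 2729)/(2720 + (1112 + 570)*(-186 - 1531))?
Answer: 161/412182 ≈ 0.00039060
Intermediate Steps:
(-3856 + 2729)/(2720 + (1112 + 570)*(-186 - 1531)) = -1127/(2720 + 1682*(-1717)) = -1127/(2720 - 2887994) = -1127/(-2885274) = -1127*(-1/2885274) = 161/412182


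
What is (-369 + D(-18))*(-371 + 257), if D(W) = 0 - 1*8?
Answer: 42978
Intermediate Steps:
D(W) = -8 (D(W) = 0 - 8 = -8)
(-369 + D(-18))*(-371 + 257) = (-369 - 8)*(-371 + 257) = -377*(-114) = 42978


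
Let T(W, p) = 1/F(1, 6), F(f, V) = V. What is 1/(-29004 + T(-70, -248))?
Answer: -6/174023 ≈ -3.4478e-5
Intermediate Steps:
T(W, p) = ⅙ (T(W, p) = 1/6 = ⅙)
1/(-29004 + T(-70, -248)) = 1/(-29004 + ⅙) = 1/(-174023/6) = -6/174023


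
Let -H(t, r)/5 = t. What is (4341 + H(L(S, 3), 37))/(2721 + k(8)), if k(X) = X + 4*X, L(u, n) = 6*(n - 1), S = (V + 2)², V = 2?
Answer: 4281/2761 ≈ 1.5505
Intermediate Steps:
S = 16 (S = (2 + 2)² = 4² = 16)
L(u, n) = -6 + 6*n (L(u, n) = 6*(-1 + n) = -6 + 6*n)
H(t, r) = -5*t
k(X) = 5*X
(4341 + H(L(S, 3), 37))/(2721 + k(8)) = (4341 - 5*(-6 + 6*3))/(2721 + 5*8) = (4341 - 5*(-6 + 18))/(2721 + 40) = (4341 - 5*12)/2761 = (4341 - 60)*(1/2761) = 4281*(1/2761) = 4281/2761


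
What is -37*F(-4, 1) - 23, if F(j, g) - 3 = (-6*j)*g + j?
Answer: -874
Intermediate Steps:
F(j, g) = 3 + j - 6*g*j (F(j, g) = 3 + ((-6*j)*g + j) = 3 + (-6*g*j + j) = 3 + (j - 6*g*j) = 3 + j - 6*g*j)
-37*F(-4, 1) - 23 = -37*(3 - 4 - 6*1*(-4)) - 23 = -37*(3 - 4 + 24) - 23 = -37*23 - 23 = -851 - 23 = -874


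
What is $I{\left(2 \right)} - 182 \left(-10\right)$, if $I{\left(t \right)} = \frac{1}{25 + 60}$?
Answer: $\frac{154701}{85} \approx 1820.0$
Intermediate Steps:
$I{\left(t \right)} = \frac{1}{85}$
$I{\left(2 \right)} - 182 \left(-10\right) = \frac{1}{85} - 182 \left(-10\right) = \frac{1}{85} - -1820 = \frac{1}{85} + 1820 = \frac{154701}{85}$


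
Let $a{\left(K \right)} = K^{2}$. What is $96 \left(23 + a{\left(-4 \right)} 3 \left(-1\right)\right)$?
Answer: $-2400$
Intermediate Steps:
$96 \left(23 + a{\left(-4 \right)} 3 \left(-1\right)\right) = 96 \left(23 + \left(-4\right)^{2} \cdot 3 \left(-1\right)\right) = 96 \left(23 + 16 \cdot 3 \left(-1\right)\right) = 96 \left(23 + 48 \left(-1\right)\right) = 96 \left(23 - 48\right) = 96 \left(-25\right) = -2400$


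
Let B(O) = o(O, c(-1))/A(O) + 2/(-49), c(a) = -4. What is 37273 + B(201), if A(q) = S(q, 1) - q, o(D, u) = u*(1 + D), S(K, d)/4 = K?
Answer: 1101264533/29547 ≈ 37272.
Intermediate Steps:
S(K, d) = 4*K
A(q) = 3*q (A(q) = 4*q - q = 3*q)
B(O) = -2/49 + (-4 - 4*O)/(3*O) (B(O) = (-4*(1 + O))/((3*O)) + 2/(-49) = (-4 - 4*O)*(1/(3*O)) + 2*(-1/49) = (-4 - 4*O)/(3*O) - 2/49 = -2/49 + (-4 - 4*O)/(3*O))
37273 + B(201) = 37273 + (2/147)*(-98 - 101*201)/201 = 37273 + (2/147)*(1/201)*(-98 - 20301) = 37273 + (2/147)*(1/201)*(-20399) = 37273 - 40798/29547 = 1101264533/29547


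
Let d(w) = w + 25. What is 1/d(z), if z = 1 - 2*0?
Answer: 1/26 ≈ 0.038462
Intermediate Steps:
z = 1 (z = 1 + 0 = 1)
d(w) = 25 + w
1/d(z) = 1/(25 + 1) = 1/26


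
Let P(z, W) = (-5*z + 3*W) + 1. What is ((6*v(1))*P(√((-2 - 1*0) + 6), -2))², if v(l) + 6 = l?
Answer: 202500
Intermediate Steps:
v(l) = -6 + l
P(z, W) = 1 - 5*z + 3*W
((6*v(1))*P(√((-2 - 1*0) + 6), -2))² = ((6*(-6 + 1))*(1 - 5*√((-2 - 1*0) + 6) + 3*(-2)))² = ((6*(-5))*(1 - 5*√((-2 + 0) + 6) - 6))² = (-30*(1 - 5*√(-2 + 6) - 6))² = (-30*(1 - 5*√4 - 6))² = (-30*(1 - 5*2 - 6))² = (-30*(1 - 10 - 6))² = (-30*(-15))² = 450² = 202500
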